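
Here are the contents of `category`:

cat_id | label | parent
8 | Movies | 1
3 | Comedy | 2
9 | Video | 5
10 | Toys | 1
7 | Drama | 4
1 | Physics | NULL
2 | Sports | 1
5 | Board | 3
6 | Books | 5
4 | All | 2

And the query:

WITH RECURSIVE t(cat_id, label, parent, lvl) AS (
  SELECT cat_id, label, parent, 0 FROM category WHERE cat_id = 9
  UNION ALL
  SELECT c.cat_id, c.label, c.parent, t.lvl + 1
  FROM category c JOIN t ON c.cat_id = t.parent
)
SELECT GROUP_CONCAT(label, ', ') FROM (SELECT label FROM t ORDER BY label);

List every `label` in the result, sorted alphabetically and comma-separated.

Board, Comedy, Physics, Sports, Video

Base: cat_id=9 (Video), parent=5, lvl 0.
Iteration 1: join on cat_id=5 -> Board (id 5, parent=3, lvl 1).
Iteration 2: join on cat_id=3 -> Comedy (id 3, parent=2, lvl 2).
Iteration 3: join on cat_id=2 -> Sports (id 2, parent=1, lvl 3).
Iteration 4: join on cat_id=1 -> Physics (id 1, parent=NULL, lvl 4).
Iteration 5: parent is NULL; no match; recursion stops.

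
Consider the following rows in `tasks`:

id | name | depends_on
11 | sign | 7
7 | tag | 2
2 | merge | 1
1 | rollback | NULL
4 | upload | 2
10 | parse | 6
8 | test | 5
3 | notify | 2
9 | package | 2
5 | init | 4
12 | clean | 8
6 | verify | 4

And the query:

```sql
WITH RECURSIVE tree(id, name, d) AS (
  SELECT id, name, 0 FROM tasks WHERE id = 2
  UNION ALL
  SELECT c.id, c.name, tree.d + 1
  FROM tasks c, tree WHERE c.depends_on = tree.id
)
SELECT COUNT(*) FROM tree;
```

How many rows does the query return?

11

Base: id=2 (merge) at d 0.
Iteration 1: rows with depends_on in {2} -> notify (id 3, d 1), upload (id 4, d 1), tag (id 7, d 1), package (id 9, d 1).
Iteration 2: rows with depends_on in {3,4,7,9} -> init (id 5, d 2), verify (id 6, d 2), sign (id 11, d 2).
Iteration 3: rows with depends_on in {5,6,11} -> test (id 8, d 3), parse (id 10, d 3).
Iteration 4: rows with depends_on in {8,10} -> clean (id 12, d 4).
Iteration 5: no rows with depends_on in {12}; recursion stops.
Total rows emitted: 11.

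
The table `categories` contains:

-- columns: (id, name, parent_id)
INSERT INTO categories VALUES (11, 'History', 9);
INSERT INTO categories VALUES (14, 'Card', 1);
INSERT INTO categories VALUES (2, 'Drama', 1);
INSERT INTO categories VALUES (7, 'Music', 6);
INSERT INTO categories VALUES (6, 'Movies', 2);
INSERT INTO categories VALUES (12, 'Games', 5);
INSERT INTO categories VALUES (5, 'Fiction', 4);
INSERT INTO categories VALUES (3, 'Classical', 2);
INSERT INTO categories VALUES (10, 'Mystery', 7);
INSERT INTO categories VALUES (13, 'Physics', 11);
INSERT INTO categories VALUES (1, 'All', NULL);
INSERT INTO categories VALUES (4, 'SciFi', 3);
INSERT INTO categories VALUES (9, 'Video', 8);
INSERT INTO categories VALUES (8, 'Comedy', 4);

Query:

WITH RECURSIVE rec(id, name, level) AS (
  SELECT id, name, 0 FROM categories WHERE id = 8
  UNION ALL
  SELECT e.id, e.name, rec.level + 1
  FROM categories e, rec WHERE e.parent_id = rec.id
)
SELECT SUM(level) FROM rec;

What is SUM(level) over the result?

6

Base: id=8 (Comedy) at level 0.
Iteration 1: rows with parent_id in {8} -> Video (id 9, level 1).
Iteration 2: rows with parent_id in {9} -> History (id 11, level 2).
Iteration 3: rows with parent_id in {11} -> Physics (id 13, level 3).
Iteration 4: no rows with parent_id in {13}; recursion stops.
SUM(level) = 0 + 1 + 2 + 3 = 6.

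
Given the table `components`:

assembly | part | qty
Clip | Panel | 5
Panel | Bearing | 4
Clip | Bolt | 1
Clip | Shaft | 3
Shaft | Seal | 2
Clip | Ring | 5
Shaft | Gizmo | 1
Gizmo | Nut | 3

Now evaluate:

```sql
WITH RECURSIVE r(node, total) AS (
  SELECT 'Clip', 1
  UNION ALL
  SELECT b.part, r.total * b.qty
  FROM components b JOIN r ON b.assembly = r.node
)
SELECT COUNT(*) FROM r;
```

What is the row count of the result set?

Base: (Clip, total=1).
Iteration 1: components of {Clip} -> Bolt = 1*1 = 1, Panel = 1*5 = 5, Ring = 1*5 = 5, Shaft = 1*3 = 3.
Iteration 2: components of {Bolt,Panel,Ring,Shaft} -> Bearing = 5*4 = 20, Gizmo = 3*1 = 3, Seal = 3*2 = 6.
Iteration 3: components of {Bearing,Gizmo,Seal} -> Nut = 3*3 = 9.
Iteration 4: no further components; recursion stops.
Total rows emitted: 9.

9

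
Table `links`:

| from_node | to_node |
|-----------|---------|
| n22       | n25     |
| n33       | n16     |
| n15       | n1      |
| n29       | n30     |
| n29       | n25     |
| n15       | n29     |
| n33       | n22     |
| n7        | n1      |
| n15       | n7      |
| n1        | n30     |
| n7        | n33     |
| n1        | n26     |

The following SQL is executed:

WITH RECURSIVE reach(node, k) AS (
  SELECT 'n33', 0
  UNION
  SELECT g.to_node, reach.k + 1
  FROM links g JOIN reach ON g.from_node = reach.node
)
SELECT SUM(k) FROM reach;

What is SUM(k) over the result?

Base: (n33, k=0).
Iteration 1: edges from {n33} -> (n16, k=1), (n22, k=1).
Iteration 2: edges from {n16,n22} -> (n25, k=2).
Iteration 3: no outgoing edges from {n25}; recursion stops.
SUM(k) = 0 + 1 + 1 + 2 = 4.

4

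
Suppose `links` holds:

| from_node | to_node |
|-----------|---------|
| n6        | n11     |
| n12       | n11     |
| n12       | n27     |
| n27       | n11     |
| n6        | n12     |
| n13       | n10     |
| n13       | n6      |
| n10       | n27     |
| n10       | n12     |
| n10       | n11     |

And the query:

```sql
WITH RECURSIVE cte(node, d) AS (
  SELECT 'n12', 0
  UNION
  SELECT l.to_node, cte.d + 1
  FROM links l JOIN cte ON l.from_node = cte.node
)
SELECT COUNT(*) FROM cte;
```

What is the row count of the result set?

4

Base: (n12, d=0).
Iteration 1: edges from {n12} -> (n11, d=1), (n27, d=1).
Iteration 2: edges from {n11,n27} -> (n11, d=2).
Iteration 3: no outgoing edges from {n11}; recursion stops.
Total rows emitted: 4.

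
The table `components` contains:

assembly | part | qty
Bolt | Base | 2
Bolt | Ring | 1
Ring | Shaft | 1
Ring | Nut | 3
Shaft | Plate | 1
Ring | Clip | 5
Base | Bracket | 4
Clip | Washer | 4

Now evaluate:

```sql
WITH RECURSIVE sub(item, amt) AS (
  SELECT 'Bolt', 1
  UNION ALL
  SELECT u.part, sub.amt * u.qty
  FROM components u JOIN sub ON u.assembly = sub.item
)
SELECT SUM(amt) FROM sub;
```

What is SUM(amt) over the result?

42

Base: (Bolt, amt=1).
Iteration 1: components of {Bolt} -> Base = 1*2 = 2, Ring = 1*1 = 1.
Iteration 2: components of {Base,Ring} -> Bracket = 2*4 = 8, Clip = 1*5 = 5, Nut = 1*3 = 3, Shaft = 1*1 = 1.
Iteration 3: components of {Bracket,Clip,Nut,Shaft} -> Plate = 1*1 = 1, Washer = 5*4 = 20.
Iteration 4: no further components; recursion stops.
SUM(amt) = 1 + 2 + 1 + 8 + 1 + 3 + 5 + 1 + 20 = 42.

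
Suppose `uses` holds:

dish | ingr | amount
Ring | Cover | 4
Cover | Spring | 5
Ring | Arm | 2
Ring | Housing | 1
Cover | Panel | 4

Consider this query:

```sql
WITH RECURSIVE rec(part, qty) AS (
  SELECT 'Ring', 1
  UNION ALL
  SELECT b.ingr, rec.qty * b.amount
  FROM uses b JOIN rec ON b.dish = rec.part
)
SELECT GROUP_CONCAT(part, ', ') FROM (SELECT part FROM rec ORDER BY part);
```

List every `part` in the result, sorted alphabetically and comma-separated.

Arm, Cover, Housing, Panel, Ring, Spring

Base: (Ring, qty=1).
Iteration 1: components of {Ring} -> Arm = 1*2 = 2, Cover = 1*4 = 4, Housing = 1*1 = 1.
Iteration 2: components of {Arm,Cover,Housing} -> Panel = 4*4 = 16, Spring = 4*5 = 20.
Iteration 3: no further components; recursion stops.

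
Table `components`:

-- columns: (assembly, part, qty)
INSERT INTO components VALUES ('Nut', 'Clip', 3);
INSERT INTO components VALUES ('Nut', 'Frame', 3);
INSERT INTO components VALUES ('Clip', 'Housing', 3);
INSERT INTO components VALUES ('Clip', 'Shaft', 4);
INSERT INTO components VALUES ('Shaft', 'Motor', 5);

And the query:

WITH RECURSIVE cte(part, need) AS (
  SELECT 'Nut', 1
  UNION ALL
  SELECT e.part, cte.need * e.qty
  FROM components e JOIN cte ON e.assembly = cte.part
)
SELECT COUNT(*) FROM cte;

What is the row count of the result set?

6

Base: (Nut, need=1).
Iteration 1: components of {Nut} -> Clip = 1*3 = 3, Frame = 1*3 = 3.
Iteration 2: components of {Clip,Frame} -> Housing = 3*3 = 9, Shaft = 3*4 = 12.
Iteration 3: components of {Housing,Shaft} -> Motor = 12*5 = 60.
Iteration 4: no further components; recursion stops.
Total rows emitted: 6.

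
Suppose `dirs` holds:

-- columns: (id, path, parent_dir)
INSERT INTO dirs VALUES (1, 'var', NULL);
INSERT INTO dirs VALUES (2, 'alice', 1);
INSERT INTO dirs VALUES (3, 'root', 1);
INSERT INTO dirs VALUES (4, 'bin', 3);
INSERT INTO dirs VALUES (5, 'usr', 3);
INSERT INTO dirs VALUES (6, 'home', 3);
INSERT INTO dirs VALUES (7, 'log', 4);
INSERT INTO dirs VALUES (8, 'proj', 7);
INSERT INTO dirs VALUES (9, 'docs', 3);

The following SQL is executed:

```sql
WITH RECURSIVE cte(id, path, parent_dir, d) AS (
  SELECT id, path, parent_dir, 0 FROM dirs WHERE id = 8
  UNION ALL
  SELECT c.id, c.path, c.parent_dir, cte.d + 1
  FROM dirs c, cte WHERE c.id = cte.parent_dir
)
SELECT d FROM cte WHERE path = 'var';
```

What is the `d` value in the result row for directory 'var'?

Base: id=8 (proj), parent_dir=7, d 0.
Iteration 1: join on id=7 -> log (id 7, parent_dir=4, d 1).
Iteration 2: join on id=4 -> bin (id 4, parent_dir=3, d 2).
Iteration 3: join on id=3 -> root (id 3, parent_dir=1, d 3).
Iteration 4: join on id=1 -> var (id 1, parent_dir=NULL, d 4).
Iteration 5: parent_dir is NULL; no match; recursion stops.

4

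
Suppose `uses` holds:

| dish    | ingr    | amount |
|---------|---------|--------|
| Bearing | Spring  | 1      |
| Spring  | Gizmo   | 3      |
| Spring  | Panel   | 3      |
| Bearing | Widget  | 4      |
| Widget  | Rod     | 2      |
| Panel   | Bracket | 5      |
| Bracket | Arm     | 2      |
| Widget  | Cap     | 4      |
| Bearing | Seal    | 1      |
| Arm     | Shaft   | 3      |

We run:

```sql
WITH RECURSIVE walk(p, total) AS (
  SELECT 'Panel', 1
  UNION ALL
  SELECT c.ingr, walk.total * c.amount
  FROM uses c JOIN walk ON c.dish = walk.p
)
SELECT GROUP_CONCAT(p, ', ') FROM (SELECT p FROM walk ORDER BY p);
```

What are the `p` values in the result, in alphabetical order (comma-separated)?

Base: (Panel, total=1).
Iteration 1: components of {Panel} -> Bracket = 1*5 = 5.
Iteration 2: components of {Bracket} -> Arm = 5*2 = 10.
Iteration 3: components of {Arm} -> Shaft = 10*3 = 30.
Iteration 4: no further components; recursion stops.

Arm, Bracket, Panel, Shaft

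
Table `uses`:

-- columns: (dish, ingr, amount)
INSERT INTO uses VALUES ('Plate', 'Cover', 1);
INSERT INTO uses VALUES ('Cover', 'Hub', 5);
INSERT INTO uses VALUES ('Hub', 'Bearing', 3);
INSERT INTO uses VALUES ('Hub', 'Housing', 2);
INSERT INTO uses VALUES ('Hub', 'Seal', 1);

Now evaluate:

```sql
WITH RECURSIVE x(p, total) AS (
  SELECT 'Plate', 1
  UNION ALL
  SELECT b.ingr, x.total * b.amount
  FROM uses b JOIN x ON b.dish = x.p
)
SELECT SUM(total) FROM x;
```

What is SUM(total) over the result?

37

Base: (Plate, total=1).
Iteration 1: components of {Plate} -> Cover = 1*1 = 1.
Iteration 2: components of {Cover} -> Hub = 1*5 = 5.
Iteration 3: components of {Hub} -> Bearing = 5*3 = 15, Housing = 5*2 = 10, Seal = 5*1 = 5.
Iteration 4: no further components; recursion stops.
SUM(total) = 1 + 1 + 5 + 15 + 10 + 5 = 37.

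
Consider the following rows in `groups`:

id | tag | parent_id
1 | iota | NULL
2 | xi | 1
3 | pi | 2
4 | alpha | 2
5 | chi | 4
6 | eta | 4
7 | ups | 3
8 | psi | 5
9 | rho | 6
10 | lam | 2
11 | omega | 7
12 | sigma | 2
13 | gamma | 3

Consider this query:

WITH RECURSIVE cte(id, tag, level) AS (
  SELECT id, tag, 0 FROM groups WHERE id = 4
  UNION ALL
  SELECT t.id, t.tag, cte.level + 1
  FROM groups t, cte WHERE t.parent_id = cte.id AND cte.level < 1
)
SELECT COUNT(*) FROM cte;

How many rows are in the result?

Base: id=4 (alpha) at level 0.
Iteration 1: rows with parent_id in {4} -> chi (id 5, level 1), eta (id 6, level 1).
Iteration 2: level < 1 fails for all current rows; recursion stops.
Total rows emitted: 3.

3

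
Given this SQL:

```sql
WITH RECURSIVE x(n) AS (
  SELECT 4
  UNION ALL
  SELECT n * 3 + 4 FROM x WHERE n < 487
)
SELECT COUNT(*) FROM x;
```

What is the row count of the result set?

Base: n=4.
Iteration 1: 4 < 487 holds -> n = 4 * 3 + 4 = 16.
Iteration 2: 16 < 487 holds -> n = 16 * 3 + 4 = 52.
Iteration 3: 52 < 487 holds -> n = 52 * 3 + 4 = 160.
Iteration 4: 160 < 487 holds -> n = 160 * 3 + 4 = 484.
Iteration 5: 484 < 487 holds -> n = 484 * 3 + 4 = 1456.
Iteration 6: 1456 < 487 fails; recursion stops.
Total rows emitted: 6.

6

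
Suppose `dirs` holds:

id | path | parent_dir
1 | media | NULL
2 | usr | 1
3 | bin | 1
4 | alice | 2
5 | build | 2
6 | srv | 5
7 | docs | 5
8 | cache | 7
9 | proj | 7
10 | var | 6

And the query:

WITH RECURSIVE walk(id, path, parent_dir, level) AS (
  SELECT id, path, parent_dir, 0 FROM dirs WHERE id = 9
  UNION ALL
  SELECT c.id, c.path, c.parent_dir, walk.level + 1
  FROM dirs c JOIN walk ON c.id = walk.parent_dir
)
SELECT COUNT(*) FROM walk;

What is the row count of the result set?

5

Base: id=9 (proj), parent_dir=7, level 0.
Iteration 1: join on id=7 -> docs (id 7, parent_dir=5, level 1).
Iteration 2: join on id=5 -> build (id 5, parent_dir=2, level 2).
Iteration 3: join on id=2 -> usr (id 2, parent_dir=1, level 3).
Iteration 4: join on id=1 -> media (id 1, parent_dir=NULL, level 4).
Iteration 5: parent_dir is NULL; no match; recursion stops.
Total rows emitted: 5.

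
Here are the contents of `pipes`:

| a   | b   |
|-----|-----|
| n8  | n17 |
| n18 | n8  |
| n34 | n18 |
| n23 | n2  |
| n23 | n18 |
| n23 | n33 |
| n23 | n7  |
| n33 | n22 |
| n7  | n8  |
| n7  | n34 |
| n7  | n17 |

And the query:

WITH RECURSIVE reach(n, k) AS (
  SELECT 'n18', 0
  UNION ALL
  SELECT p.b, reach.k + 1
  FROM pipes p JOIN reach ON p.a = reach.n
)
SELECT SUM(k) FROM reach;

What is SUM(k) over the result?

Base: (n18, k=0).
Iteration 1: edges from {n18} -> (n8, k=1).
Iteration 2: edges from {n8} -> (n17, k=2).
Iteration 3: no outgoing edges from {n17}; recursion stops.
SUM(k) = 0 + 1 + 2 = 3.

3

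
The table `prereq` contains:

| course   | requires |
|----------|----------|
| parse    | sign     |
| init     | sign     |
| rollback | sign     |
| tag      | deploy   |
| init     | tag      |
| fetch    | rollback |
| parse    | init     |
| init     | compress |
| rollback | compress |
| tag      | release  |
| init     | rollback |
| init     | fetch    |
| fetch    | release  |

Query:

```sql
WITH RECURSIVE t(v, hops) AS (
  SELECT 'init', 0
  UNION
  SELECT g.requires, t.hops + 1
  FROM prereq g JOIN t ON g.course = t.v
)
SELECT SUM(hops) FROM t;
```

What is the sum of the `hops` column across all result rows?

21

Base: (init, hops=0).
Iteration 1: edges from {init} -> (compress, hops=1), (fetch, hops=1), (rollback, hops=1), (sign, hops=1), (tag, hops=1).
Iteration 2: edges from {compress,fetch,rollback,sign,tag} -> (compress, hops=2), (deploy, hops=2), (release, hops=2), (rollback, hops=2), (sign, hops=2). [UNION drops 1 duplicate row(s)]
Iteration 3: edges from {compress,deploy,release,rollback,sign} -> (compress, hops=3), (sign, hops=3).
Iteration 4: no outgoing edges from {compress,sign}; recursion stops.
SUM(hops) = 0 + 1 + 1 + 1 + 1 + 1 + 2 + 2 + 2 + 2 + 2 + 3 + 3 = 21.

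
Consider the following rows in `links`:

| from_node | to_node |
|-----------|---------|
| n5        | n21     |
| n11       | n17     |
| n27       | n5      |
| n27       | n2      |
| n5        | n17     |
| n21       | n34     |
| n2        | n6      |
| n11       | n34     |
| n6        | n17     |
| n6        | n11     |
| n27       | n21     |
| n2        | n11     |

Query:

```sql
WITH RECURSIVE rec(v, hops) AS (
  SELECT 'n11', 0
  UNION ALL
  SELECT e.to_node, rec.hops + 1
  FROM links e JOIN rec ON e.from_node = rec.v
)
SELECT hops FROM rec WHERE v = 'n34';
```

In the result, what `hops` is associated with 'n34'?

1

Base: (n11, hops=0).
Iteration 1: edges from {n11} -> (n17, hops=1), (n34, hops=1).
Iteration 2: no outgoing edges from {n17,n34}; recursion stops.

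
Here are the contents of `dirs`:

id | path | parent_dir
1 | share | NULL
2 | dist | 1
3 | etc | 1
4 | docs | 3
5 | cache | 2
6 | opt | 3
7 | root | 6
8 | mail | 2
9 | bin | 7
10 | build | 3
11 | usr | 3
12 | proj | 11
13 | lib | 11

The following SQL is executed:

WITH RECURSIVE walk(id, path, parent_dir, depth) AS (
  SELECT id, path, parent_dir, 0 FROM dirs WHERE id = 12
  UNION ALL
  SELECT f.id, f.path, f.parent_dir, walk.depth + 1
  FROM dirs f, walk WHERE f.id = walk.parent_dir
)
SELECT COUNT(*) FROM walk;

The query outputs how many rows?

Base: id=12 (proj), parent_dir=11, depth 0.
Iteration 1: join on id=11 -> usr (id 11, parent_dir=3, depth 1).
Iteration 2: join on id=3 -> etc (id 3, parent_dir=1, depth 2).
Iteration 3: join on id=1 -> share (id 1, parent_dir=NULL, depth 3).
Iteration 4: parent_dir is NULL; no match; recursion stops.
Total rows emitted: 4.

4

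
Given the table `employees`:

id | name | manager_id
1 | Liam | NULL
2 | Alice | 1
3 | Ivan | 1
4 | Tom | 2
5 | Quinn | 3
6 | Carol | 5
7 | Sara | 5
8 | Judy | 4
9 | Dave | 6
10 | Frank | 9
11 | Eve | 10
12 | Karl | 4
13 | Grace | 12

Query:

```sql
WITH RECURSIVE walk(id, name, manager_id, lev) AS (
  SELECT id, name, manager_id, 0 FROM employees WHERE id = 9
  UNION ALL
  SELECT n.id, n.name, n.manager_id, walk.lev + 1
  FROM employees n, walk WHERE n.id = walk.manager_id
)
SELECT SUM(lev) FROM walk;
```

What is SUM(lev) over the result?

Base: id=9 (Dave), manager_id=6, lev 0.
Iteration 1: join on id=6 -> Carol (id 6, manager_id=5, lev 1).
Iteration 2: join on id=5 -> Quinn (id 5, manager_id=3, lev 2).
Iteration 3: join on id=3 -> Ivan (id 3, manager_id=1, lev 3).
Iteration 4: join on id=1 -> Liam (id 1, manager_id=NULL, lev 4).
Iteration 5: manager_id is NULL; no match; recursion stops.
SUM(lev) = 0 + 1 + 2 + 3 + 4 = 10.

10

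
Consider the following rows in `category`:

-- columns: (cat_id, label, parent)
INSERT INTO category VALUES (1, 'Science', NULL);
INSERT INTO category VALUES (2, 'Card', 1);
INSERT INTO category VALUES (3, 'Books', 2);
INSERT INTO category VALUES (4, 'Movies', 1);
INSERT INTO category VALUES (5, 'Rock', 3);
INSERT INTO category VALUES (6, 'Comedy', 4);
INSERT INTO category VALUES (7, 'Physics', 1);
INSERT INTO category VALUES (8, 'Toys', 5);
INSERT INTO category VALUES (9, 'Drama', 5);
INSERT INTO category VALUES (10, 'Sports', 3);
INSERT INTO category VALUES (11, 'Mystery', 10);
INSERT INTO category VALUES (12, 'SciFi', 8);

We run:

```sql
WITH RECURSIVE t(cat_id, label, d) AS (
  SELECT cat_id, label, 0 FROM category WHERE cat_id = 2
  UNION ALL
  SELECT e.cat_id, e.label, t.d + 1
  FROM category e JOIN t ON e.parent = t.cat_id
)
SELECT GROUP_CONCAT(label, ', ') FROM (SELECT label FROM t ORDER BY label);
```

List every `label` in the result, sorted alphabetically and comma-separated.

Books, Card, Drama, Mystery, Rock, SciFi, Sports, Toys

Base: cat_id=2 (Card) at d 0.
Iteration 1: rows with parent in {2} -> Books (id 3, d 1).
Iteration 2: rows with parent in {3} -> Rock (id 5, d 2), Sports (id 10, d 2).
Iteration 3: rows with parent in {5,10} -> Toys (id 8, d 3), Drama (id 9, d 3), Mystery (id 11, d 3).
Iteration 4: rows with parent in {8,9,11} -> SciFi (id 12, d 4).
Iteration 5: no rows with parent in {12}; recursion stops.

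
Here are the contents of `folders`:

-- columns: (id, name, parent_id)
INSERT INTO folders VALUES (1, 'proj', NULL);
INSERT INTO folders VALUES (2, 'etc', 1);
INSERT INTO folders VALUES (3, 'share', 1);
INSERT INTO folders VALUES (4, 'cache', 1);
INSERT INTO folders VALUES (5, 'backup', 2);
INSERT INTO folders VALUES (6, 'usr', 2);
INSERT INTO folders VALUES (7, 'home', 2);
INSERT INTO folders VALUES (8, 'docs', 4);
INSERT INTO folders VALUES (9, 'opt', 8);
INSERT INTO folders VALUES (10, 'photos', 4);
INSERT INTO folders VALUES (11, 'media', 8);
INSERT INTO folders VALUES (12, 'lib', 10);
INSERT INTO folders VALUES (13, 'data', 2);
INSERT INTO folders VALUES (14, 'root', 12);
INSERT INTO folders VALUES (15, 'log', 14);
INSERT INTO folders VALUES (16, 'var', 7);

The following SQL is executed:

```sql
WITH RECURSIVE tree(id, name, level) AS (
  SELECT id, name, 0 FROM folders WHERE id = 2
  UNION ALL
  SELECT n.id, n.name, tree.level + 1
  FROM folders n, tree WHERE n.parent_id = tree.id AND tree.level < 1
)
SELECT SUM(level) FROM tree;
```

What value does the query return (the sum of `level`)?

Base: id=2 (etc) at level 0.
Iteration 1: rows with parent_id in {2} -> backup (id 5, level 1), usr (id 6, level 1), home (id 7, level 1), data (id 13, level 1).
Iteration 2: level < 1 fails for all current rows; recursion stops.
SUM(level) = 0 + 1 + 1 + 1 + 1 = 4.

4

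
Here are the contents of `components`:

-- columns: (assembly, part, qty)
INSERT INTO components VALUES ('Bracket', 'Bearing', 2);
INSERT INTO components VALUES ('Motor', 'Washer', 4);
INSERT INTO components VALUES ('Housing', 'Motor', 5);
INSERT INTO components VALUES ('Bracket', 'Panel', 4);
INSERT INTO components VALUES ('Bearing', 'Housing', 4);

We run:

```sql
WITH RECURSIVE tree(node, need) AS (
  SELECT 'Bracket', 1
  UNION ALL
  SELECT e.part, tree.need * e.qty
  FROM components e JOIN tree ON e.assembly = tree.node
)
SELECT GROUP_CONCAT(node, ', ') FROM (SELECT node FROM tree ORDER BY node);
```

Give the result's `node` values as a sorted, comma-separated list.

Bearing, Bracket, Housing, Motor, Panel, Washer

Base: (Bracket, need=1).
Iteration 1: components of {Bracket} -> Bearing = 1*2 = 2, Panel = 1*4 = 4.
Iteration 2: components of {Bearing,Panel} -> Housing = 2*4 = 8.
Iteration 3: components of {Housing} -> Motor = 8*5 = 40.
Iteration 4: components of {Motor} -> Washer = 40*4 = 160.
Iteration 5: no further components; recursion stops.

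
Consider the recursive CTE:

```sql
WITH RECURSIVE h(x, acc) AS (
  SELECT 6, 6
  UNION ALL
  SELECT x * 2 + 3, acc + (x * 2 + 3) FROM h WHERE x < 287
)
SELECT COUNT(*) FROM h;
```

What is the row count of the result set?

Base: x=6, acc=6.
Iteration 1: 6 < 287 holds -> x = 6 * 2 + 3 = 15, acc = 6 + 15 = 21.
Iteration 2: 15 < 287 holds -> x = 15 * 2 + 3 = 33, acc = 21 + 33 = 54.
Iteration 3: 33 < 287 holds -> x = 33 * 2 + 3 = 69, acc = 54 + 69 = 123.
Iteration 4: 69 < 287 holds -> x = 69 * 2 + 3 = 141, acc = 123 + 141 = 264.
Iteration 5: 141 < 287 holds -> x = 141 * 2 + 3 = 285, acc = 264 + 285 = 549.
Iteration 6: 285 < 287 holds -> x = 285 * 2 + 3 = 573, acc = 549 + 573 = 1122.
Iteration 7: 573 < 287 fails; recursion stops.
Total rows emitted: 7.

7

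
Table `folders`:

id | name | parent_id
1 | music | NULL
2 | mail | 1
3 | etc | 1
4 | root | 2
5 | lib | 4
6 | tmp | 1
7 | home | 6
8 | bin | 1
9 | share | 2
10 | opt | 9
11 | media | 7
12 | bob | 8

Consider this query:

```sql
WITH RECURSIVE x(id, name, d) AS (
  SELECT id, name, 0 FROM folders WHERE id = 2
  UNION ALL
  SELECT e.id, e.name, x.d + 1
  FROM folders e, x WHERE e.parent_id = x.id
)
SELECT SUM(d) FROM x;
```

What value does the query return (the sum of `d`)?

Base: id=2 (mail) at d 0.
Iteration 1: rows with parent_id in {2} -> root (id 4, d 1), share (id 9, d 1).
Iteration 2: rows with parent_id in {4,9} -> lib (id 5, d 2), opt (id 10, d 2).
Iteration 3: no rows with parent_id in {5,10}; recursion stops.
SUM(d) = 0 + 1 + 1 + 2 + 2 = 6.

6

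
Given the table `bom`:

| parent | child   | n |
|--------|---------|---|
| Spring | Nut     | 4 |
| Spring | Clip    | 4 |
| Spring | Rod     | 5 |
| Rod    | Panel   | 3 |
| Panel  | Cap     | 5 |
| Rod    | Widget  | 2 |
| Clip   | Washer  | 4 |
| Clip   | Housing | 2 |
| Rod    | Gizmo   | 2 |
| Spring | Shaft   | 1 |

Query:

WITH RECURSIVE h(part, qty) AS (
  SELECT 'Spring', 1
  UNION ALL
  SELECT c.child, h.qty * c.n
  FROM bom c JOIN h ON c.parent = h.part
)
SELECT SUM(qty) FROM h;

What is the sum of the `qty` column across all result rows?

149

Base: (Spring, qty=1).
Iteration 1: components of {Spring} -> Clip = 1*4 = 4, Nut = 1*4 = 4, Rod = 1*5 = 5, Shaft = 1*1 = 1.
Iteration 2: components of {Clip,Nut,Rod,Shaft} -> Gizmo = 5*2 = 10, Housing = 4*2 = 8, Panel = 5*3 = 15, Washer = 4*4 = 16, Widget = 5*2 = 10.
Iteration 3: components of {Gizmo,Housing,Panel,Washer,Widget} -> Cap = 15*5 = 75.
Iteration 4: no further components; recursion stops.
SUM(qty) = 1 + 4 + 4 + 5 + 1 + 16 + 8 + 15 + 10 + 10 + 75 = 149.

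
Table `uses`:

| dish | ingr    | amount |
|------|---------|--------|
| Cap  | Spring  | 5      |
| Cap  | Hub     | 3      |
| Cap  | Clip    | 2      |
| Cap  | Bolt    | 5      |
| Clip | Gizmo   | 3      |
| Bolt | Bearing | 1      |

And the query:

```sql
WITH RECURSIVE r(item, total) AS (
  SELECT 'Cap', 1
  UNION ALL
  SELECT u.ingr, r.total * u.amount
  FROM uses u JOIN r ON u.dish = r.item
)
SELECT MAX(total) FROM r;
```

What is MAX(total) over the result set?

6

Base: (Cap, total=1).
Iteration 1: components of {Cap} -> Bolt = 1*5 = 5, Clip = 1*2 = 2, Hub = 1*3 = 3, Spring = 1*5 = 5.
Iteration 2: components of {Bolt,Clip,Hub,Spring} -> Bearing = 5*1 = 5, Gizmo = 2*3 = 6.
Iteration 3: no further components; recursion stops.
total values: 1, 3, 2, 5, 5, 6, 5; the maximum is 6.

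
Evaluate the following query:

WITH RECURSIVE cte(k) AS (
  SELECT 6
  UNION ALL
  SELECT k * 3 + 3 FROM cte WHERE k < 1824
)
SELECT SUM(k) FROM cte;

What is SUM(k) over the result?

Base: k=6.
Iteration 1: 6 < 1824 holds -> k = 6 * 3 + 3 = 21.
Iteration 2: 21 < 1824 holds -> k = 21 * 3 + 3 = 66.
Iteration 3: 66 < 1824 holds -> k = 66 * 3 + 3 = 201.
Iteration 4: 201 < 1824 holds -> k = 201 * 3 + 3 = 606.
Iteration 5: 606 < 1824 holds -> k = 606 * 3 + 3 = 1821.
Iteration 6: 1821 < 1824 holds -> k = 1821 * 3 + 3 = 5466.
Iteration 7: 5466 < 1824 fails; recursion stops.
SUM(k) = 6 + 21 + 66 + 201 + 606 + 1821 + 5466 = 8187.

8187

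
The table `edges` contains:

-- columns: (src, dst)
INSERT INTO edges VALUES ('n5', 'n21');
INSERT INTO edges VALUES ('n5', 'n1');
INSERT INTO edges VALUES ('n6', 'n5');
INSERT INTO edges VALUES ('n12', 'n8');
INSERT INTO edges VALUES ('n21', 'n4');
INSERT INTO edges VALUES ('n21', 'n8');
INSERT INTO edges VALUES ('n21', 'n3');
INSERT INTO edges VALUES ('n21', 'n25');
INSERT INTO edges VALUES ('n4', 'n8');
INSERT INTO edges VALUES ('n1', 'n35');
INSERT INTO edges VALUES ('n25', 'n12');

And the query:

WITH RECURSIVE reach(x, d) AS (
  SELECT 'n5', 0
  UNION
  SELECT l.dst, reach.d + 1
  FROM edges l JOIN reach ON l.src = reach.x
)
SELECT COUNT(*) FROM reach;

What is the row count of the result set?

Base: (n5, d=0).
Iteration 1: edges from {n5} -> (n1, d=1), (n21, d=1).
Iteration 2: edges from {n1,n21} -> (n25, d=2), (n3, d=2), (n35, d=2), (n4, d=2), (n8, d=2).
Iteration 3: edges from {n25,n3,n35,n4,n8} -> (n12, d=3), (n8, d=3).
Iteration 4: edges from {n12,n8} -> (n8, d=4).
Iteration 5: no outgoing edges from {n8}; recursion stops.
Total rows emitted: 11.

11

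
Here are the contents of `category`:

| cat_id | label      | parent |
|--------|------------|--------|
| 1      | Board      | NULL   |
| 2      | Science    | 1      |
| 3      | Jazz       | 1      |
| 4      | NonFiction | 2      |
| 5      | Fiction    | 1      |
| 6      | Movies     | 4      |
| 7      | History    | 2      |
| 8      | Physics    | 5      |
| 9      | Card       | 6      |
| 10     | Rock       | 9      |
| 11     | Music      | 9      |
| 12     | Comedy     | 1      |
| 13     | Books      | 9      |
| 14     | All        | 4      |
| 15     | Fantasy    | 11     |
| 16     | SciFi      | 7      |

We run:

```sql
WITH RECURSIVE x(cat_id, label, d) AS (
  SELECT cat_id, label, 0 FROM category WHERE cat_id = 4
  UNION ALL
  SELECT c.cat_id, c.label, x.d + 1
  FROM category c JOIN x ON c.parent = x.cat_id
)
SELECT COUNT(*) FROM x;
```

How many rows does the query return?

Base: cat_id=4 (NonFiction) at d 0.
Iteration 1: rows with parent in {4} -> Movies (id 6, d 1), All (id 14, d 1).
Iteration 2: rows with parent in {6,14} -> Card (id 9, d 2).
Iteration 3: rows with parent in {9} -> Rock (id 10, d 3), Music (id 11, d 3), Books (id 13, d 3).
Iteration 4: rows with parent in {10,11,13} -> Fantasy (id 15, d 4).
Iteration 5: no rows with parent in {15}; recursion stops.
Total rows emitted: 8.

8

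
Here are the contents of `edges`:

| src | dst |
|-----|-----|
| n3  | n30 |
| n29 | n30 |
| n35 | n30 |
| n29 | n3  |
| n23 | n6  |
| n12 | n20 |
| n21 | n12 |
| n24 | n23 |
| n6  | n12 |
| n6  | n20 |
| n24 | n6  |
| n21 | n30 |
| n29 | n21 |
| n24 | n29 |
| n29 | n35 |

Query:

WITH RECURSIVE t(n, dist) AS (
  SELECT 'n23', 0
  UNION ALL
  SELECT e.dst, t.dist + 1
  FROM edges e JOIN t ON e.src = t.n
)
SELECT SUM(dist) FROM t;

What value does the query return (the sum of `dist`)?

8

Base: (n23, dist=0).
Iteration 1: edges from {n23} -> (n6, dist=1).
Iteration 2: edges from {n6} -> (n12, dist=2), (n20, dist=2).
Iteration 3: edges from {n12,n20} -> (n20, dist=3).
Iteration 4: no outgoing edges from {n20}; recursion stops.
SUM(dist) = 0 + 1 + 2 + 2 + 3 = 8.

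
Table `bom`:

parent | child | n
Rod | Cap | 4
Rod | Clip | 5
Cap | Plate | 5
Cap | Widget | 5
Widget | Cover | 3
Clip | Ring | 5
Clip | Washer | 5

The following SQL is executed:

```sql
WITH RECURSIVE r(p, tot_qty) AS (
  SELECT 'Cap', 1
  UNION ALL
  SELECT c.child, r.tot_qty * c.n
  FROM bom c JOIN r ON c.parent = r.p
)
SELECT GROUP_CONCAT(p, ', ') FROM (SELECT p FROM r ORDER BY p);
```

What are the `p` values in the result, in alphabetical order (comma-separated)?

Cap, Cover, Plate, Widget

Base: (Cap, tot_qty=1).
Iteration 1: components of {Cap} -> Plate = 1*5 = 5, Widget = 1*5 = 5.
Iteration 2: components of {Plate,Widget} -> Cover = 5*3 = 15.
Iteration 3: no further components; recursion stops.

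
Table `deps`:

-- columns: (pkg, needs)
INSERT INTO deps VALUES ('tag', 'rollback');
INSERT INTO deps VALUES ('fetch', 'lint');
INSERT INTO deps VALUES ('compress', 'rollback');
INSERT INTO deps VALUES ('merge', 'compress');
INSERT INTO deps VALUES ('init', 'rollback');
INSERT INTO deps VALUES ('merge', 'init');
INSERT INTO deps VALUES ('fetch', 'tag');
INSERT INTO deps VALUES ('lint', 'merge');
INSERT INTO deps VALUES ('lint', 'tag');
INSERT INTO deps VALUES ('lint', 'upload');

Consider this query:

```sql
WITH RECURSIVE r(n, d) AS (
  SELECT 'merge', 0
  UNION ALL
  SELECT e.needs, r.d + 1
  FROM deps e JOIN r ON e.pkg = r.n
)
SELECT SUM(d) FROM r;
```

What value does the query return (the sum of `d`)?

6

Base: (merge, d=0).
Iteration 1: edges from {merge} -> (compress, d=1), (init, d=1).
Iteration 2: edges from {compress,init} -> (rollback, d=2) x2. [UNION ALL keeps all 2 new rows, including repeats]
Iteration 3: no outgoing edges from {rollback}; recursion stops.
SUM(d) = 0 + 1 + 1 + 2 + 2 = 6.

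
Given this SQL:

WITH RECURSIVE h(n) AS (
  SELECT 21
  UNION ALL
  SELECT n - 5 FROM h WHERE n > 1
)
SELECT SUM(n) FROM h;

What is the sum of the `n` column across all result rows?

Base: n=21.
Iteration 1: 21 > 1 holds -> n = 21 - 5 = 16.
Iteration 2: 16 > 1 holds -> n = 16 - 5 = 11.
Iteration 3: 11 > 1 holds -> n = 11 - 5 = 6.
Iteration 4: 6 > 1 holds -> n = 6 - 5 = 1.
Iteration 5: 1 > 1 fails; recursion stops.
SUM(n) = 21 + 16 + 11 + 6 + 1 = 55.

55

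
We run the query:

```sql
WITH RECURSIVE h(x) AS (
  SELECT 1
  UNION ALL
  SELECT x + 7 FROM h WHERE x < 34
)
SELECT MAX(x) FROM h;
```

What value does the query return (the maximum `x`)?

Base: x=1.
Iteration 1: 1 < 34 holds -> x = 1 + 7 = 8.
Iteration 2: 8 < 34 holds -> x = 8 + 7 = 15.
Iteration 3: 15 < 34 holds -> x = 15 + 7 = 22.
Iteration 4: 22 < 34 holds -> x = 22 + 7 = 29.
Iteration 5: 29 < 34 holds -> x = 29 + 7 = 36.
Iteration 6: 36 < 34 fails; recursion stops.
x values: 1, 8, 15, 22, 29, 36; the maximum is 36.

36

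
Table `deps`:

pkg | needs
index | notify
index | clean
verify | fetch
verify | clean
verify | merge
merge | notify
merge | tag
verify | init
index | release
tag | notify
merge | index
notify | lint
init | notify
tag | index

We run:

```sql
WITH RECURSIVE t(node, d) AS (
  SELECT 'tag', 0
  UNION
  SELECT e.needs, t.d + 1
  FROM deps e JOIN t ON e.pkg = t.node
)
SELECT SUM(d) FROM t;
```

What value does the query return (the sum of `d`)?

Base: (tag, d=0).
Iteration 1: edges from {tag} -> (index, d=1), (notify, d=1).
Iteration 2: edges from {index,notify} -> (clean, d=2), (lint, d=2), (notify, d=2), (release, d=2).
Iteration 3: edges from {clean,lint,notify,release} -> (lint, d=3).
Iteration 4: no outgoing edges from {lint}; recursion stops.
SUM(d) = 0 + 1 + 1 + 2 + 2 + 2 + 2 + 3 = 13.

13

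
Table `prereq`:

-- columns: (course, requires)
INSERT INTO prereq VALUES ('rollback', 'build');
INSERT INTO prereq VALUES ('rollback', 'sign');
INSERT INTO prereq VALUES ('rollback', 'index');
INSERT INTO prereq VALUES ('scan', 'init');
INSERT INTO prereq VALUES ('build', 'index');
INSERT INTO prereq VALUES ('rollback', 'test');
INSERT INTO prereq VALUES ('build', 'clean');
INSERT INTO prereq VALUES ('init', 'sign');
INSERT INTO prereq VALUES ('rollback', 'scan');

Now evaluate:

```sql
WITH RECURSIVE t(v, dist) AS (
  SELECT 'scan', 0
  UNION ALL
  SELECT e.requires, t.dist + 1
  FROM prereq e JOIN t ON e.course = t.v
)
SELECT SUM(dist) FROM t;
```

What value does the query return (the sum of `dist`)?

Base: (scan, dist=0).
Iteration 1: edges from {scan} -> (init, dist=1).
Iteration 2: edges from {init} -> (sign, dist=2).
Iteration 3: no outgoing edges from {sign}; recursion stops.
SUM(dist) = 0 + 1 + 2 = 3.

3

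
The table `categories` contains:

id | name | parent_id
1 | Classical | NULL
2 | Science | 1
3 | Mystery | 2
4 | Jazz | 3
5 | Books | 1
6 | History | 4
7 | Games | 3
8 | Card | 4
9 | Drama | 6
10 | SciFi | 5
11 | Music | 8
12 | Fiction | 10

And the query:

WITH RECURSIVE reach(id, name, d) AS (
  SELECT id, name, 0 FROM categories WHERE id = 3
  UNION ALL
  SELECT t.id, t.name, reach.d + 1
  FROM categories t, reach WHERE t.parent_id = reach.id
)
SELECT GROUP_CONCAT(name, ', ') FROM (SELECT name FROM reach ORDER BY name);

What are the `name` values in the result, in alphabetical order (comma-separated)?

Base: id=3 (Mystery) at d 0.
Iteration 1: rows with parent_id in {3} -> Jazz (id 4, d 1), Games (id 7, d 1).
Iteration 2: rows with parent_id in {4,7} -> History (id 6, d 2), Card (id 8, d 2).
Iteration 3: rows with parent_id in {6,8} -> Drama (id 9, d 3), Music (id 11, d 3).
Iteration 4: no rows with parent_id in {9,11}; recursion stops.

Card, Drama, Games, History, Jazz, Music, Mystery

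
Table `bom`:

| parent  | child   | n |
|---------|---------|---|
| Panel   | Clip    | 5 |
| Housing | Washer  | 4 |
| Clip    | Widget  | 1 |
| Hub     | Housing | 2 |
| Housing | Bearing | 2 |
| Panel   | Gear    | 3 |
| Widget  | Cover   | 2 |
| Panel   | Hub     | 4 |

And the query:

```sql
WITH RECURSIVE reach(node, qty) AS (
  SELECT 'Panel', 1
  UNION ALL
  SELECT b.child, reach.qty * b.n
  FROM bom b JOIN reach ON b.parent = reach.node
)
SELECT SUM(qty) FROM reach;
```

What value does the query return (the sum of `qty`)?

Base: (Panel, qty=1).
Iteration 1: components of {Panel} -> Clip = 1*5 = 5, Gear = 1*3 = 3, Hub = 1*4 = 4.
Iteration 2: components of {Clip,Gear,Hub} -> Housing = 4*2 = 8, Widget = 5*1 = 5.
Iteration 3: components of {Housing,Widget} -> Bearing = 8*2 = 16, Cover = 5*2 = 10, Washer = 8*4 = 32.
Iteration 4: no further components; recursion stops.
SUM(qty) = 1 + 3 + 5 + 4 + 5 + 8 + 10 + 16 + 32 = 84.

84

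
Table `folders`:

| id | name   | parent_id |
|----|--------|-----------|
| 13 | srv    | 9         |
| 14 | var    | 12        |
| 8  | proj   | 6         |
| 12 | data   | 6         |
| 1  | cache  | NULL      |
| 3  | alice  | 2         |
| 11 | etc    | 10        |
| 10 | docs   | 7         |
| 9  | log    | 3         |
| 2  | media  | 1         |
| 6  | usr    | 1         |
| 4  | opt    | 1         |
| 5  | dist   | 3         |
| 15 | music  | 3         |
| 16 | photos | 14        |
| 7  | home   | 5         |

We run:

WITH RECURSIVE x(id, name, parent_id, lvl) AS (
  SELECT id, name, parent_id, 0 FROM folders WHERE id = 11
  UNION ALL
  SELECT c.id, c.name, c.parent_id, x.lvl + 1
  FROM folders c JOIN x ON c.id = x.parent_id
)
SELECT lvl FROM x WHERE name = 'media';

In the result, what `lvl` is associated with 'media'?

Base: id=11 (etc), parent_id=10, lvl 0.
Iteration 1: join on id=10 -> docs (id 10, parent_id=7, lvl 1).
Iteration 2: join on id=7 -> home (id 7, parent_id=5, lvl 2).
Iteration 3: join on id=5 -> dist (id 5, parent_id=3, lvl 3).
Iteration 4: join on id=3 -> alice (id 3, parent_id=2, lvl 4).
Iteration 5: join on id=2 -> media (id 2, parent_id=1, lvl 5).
Iteration 6: join on id=1 -> cache (id 1, parent_id=NULL, lvl 6).
Iteration 7: parent_id is NULL; no match; recursion stops.

5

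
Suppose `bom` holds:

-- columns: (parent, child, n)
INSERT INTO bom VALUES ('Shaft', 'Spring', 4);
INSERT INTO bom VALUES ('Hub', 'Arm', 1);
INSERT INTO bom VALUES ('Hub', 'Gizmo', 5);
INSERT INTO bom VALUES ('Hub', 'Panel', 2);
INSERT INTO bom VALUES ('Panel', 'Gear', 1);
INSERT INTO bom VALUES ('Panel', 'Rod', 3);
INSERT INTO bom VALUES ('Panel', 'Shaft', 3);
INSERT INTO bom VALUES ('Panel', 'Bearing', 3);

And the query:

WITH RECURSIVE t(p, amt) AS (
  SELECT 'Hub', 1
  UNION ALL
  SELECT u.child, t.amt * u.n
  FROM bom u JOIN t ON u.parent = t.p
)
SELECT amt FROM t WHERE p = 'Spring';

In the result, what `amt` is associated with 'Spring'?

Base: (Hub, amt=1).
Iteration 1: components of {Hub} -> Arm = 1*1 = 1, Gizmo = 1*5 = 5, Panel = 1*2 = 2.
Iteration 2: components of {Arm,Gizmo,Panel} -> Bearing = 2*3 = 6, Gear = 2*1 = 2, Rod = 2*3 = 6, Shaft = 2*3 = 6.
Iteration 3: components of {Bearing,Gear,Rod,Shaft} -> Spring = 6*4 = 24.
Iteration 4: no further components; recursion stops.

24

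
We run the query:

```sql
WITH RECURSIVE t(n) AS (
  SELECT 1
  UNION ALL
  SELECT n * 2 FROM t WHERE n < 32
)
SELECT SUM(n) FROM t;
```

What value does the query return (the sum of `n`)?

63

Base: n=1.
Iteration 1: 1 < 32 holds -> n = 1 * 2 = 2.
Iteration 2: 2 < 32 holds -> n = 2 * 2 = 4.
Iteration 3: 4 < 32 holds -> n = 4 * 2 = 8.
Iteration 4: 8 < 32 holds -> n = 8 * 2 = 16.
Iteration 5: 16 < 32 holds -> n = 16 * 2 = 32.
Iteration 6: 32 < 32 fails; recursion stops.
SUM(n) = 1 + 2 + 4 + 8 + 16 + 32 = 63.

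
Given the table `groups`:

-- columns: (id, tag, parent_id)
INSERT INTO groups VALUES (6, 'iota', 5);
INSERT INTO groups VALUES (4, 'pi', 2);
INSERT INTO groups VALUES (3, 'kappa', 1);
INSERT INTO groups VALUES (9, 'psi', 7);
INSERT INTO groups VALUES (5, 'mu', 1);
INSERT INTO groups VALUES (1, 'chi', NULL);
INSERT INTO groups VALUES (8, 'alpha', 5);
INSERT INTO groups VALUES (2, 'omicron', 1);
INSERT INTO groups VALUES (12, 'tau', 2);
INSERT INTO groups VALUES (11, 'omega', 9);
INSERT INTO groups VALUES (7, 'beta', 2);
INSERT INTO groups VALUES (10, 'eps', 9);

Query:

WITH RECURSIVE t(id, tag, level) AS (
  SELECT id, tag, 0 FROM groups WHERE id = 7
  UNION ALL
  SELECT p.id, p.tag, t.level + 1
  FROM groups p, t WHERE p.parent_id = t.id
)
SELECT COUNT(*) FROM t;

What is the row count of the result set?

Base: id=7 (beta) at level 0.
Iteration 1: rows with parent_id in {7} -> psi (id 9, level 1).
Iteration 2: rows with parent_id in {9} -> eps (id 10, level 2), omega (id 11, level 2).
Iteration 3: no rows with parent_id in {10,11}; recursion stops.
Total rows emitted: 4.

4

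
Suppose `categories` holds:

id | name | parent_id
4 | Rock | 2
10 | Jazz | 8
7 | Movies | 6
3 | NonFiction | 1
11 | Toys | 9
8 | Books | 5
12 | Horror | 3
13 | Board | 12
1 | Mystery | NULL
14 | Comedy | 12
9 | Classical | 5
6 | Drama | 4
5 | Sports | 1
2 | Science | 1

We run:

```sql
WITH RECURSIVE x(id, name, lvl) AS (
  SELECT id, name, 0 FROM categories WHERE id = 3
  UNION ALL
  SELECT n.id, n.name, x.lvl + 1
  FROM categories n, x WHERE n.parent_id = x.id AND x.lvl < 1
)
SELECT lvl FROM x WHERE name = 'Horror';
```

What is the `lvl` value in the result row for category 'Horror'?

Base: id=3 (NonFiction) at lvl 0.
Iteration 1: rows with parent_id in {3} -> Horror (id 12, lvl 1).
Iteration 2: lvl < 1 fails for all current rows; recursion stops.

1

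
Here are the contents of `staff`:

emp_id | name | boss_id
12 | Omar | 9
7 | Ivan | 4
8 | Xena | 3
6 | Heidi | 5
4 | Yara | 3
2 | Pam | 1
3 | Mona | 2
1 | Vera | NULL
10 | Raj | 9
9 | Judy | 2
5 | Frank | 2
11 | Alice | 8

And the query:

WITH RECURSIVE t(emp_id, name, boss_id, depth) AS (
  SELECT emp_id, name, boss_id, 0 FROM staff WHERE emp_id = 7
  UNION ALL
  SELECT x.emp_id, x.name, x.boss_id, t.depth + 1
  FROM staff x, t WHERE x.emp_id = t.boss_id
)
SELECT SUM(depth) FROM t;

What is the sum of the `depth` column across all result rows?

10

Base: emp_id=7 (Ivan), boss_id=4, depth 0.
Iteration 1: join on emp_id=4 -> Yara (id 4, boss_id=3, depth 1).
Iteration 2: join on emp_id=3 -> Mona (id 3, boss_id=2, depth 2).
Iteration 3: join on emp_id=2 -> Pam (id 2, boss_id=1, depth 3).
Iteration 4: join on emp_id=1 -> Vera (id 1, boss_id=NULL, depth 4).
Iteration 5: boss_id is NULL; no match; recursion stops.
SUM(depth) = 0 + 1 + 2 + 3 + 4 = 10.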